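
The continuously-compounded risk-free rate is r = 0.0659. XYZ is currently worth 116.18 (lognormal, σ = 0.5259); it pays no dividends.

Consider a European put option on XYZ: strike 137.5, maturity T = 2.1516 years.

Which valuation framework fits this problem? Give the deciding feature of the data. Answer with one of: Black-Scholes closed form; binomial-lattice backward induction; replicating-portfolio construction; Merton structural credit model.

framework: Black-Scholes closed form

Key observation: a European-exercise option on XYZ struck at 137.5 — a GBM underlying with constant parameters — admits an analytic price: the data contain no early exercise, no discrete tree, no debt structure.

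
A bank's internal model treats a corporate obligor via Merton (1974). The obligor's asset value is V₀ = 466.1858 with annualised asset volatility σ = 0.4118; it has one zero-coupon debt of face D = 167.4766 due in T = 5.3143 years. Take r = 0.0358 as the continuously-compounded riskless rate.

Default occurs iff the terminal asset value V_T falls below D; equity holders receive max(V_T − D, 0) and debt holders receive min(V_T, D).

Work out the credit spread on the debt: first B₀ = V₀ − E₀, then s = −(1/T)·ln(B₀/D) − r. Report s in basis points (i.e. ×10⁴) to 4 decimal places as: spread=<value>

spread=150.3318

Equity is a call on the firm's assets struck at D = 167.4766:
d₁ = [ln(V₀/D) + (r + σ²/2)T] / (σ√T)
   = [ln(466.1858/167.4766) + (0.0358 + 0.5·0.4118²)·5.3143] / (0.4118·√5.3143)
   = [1.023741 + 0.640849] / 0.949313 = 1.753468
d₂ = d₁ − σ√T = 1.753468 − 0.949313 = 0.804155
N(d₁) = 0.960239,  N(d₂) = 0.789346,  e^(−rT) = 0.826751
E₀ = V₀·N(d₁) − D·e^(−rT)·N(d₂)
   = 466.1858·0.960239 − 167.4766·0.826751·0.789346 = 338.355848
B₀ = V₀ − E₀ = 466.1858 − 338.355848 = 127.829952
spread = −(1/T)·ln(B₀/D) − r = −(1/5.3143)·ln(127.829952/167.4766) − 0.0358 = 0.01503318
in basis points: 0.01503318 × 10⁴ = 150.3318 bp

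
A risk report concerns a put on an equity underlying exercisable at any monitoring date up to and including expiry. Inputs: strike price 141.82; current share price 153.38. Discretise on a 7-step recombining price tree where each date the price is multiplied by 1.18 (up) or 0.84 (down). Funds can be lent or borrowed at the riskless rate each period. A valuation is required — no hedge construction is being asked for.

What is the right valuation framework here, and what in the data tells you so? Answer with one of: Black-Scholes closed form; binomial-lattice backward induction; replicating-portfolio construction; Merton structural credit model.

Key observation: early exercise of the strike-141.82 put must be checked at each of the 7 dates (spot 153.38), which forces a node-by-node comparison of intrinsic and continuation value backward from expiry.

framework: binomial-lattice backward induction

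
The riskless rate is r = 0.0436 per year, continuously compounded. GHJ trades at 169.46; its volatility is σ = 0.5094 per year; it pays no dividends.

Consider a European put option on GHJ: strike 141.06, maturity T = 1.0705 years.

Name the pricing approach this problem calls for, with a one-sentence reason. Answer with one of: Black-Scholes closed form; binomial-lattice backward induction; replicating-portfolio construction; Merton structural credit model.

Key observation: the instrument is a plain European put (strike 141.06) on a lognormal asset; the exact continuous-time formula applies directly.

framework: Black-Scholes closed form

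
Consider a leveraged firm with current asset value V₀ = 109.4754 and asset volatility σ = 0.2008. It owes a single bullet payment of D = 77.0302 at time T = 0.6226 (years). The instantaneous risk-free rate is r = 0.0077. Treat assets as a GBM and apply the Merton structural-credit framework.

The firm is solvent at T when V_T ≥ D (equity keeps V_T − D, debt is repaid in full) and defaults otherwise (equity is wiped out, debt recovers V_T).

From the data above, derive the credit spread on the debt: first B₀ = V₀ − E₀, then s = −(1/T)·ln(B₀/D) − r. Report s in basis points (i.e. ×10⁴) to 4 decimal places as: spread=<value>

With assets at 109.4754 and a single debt payment of 77.0302 at 0.6226 years:
d₁ = [ln(V₀/D) + (r + σ²/2)T] / (σ√T)
   = [ln(109.4754/77.0302) + (0.0077 + 0.5·0.2008²)·0.6226] / (0.2008·√0.6226)
   = [0.351502 + 0.017346] / 0.158441 = 2.327981
d₂ = d₁ − σ√T = 2.327981 − 0.158441 = 2.169539
N(d₁) = 0.990043,  N(d₂) = 0.984979,  e^(−rT) = 0.995217
E₀ = V₀·N(d₁) − D·e^(−rT)·N(d₂)
   = 109.4754·0.990043 − 77.0302·0.995217·0.984979 = 32.875129
B₀ = V₀ − E₀ = 109.4754 − 32.875129 = 76.600271
spread = −(1/T)·ln(B₀/D) − r = −(1/0.6226)·ln(76.600271/77.0302) − 0.0077 = 0.00128962
in basis points: 0.00128962 × 10⁴ = 12.8962 bp

spread=12.8962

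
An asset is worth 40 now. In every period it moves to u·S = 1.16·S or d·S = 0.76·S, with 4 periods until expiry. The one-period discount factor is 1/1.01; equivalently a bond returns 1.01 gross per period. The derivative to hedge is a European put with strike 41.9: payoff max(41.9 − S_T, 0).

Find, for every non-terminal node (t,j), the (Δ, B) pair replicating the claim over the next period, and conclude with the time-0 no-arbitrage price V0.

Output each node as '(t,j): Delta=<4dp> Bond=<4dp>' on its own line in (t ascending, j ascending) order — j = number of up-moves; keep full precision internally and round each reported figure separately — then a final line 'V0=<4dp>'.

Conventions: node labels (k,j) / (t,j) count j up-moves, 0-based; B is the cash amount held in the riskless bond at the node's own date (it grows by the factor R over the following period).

(0,0): Delta=-0.4821 Bond=25.9805
(1,0): Delta=-0.8252 Bond=36.6688
(1,1): Delta=-0.3473 Bond=19.9832
(2,0): Delta=-1.0000 Bond=41.0744
(2,1): Delta=-0.7565 Bond=34.6122
(2,2): Delta=-0.1864 Bond=11.5256
(3,0): Delta=-1.0000 Bond=41.4851
(3,1): Delta=-1.0000 Bond=41.4851
(3,2): Delta=-0.6607 Bond=31.0422
(3,3): Delta=0.0000 Bond=0.0000
V0=6.6948

Under the risk-neutral measure, an up-move has probability p* = (R−d)/(u−d) = 0.6250 and values discount at R = 1.01.
Payoffs at expiry: V(4,0)=28.5551, V(4,1)=21.5315, V(4,2)=10.8113, V(4,3)=0.0000, V(4,4)=0.0000
(3,0): S=17.5590. Δ = (V_up−V_dn)/(S_up−S_dn) = (21.5315−28.5551)/(20.3685−13.3449) = -1.0000. V = [p*·21.5315 + (1−p*)·28.5551]/1.01 = 23.9261. B = V − Δ·S = 41.4851.
(3,1): S=26.8006. Δ = (V_up−V_dn)/(S_up−S_dn) = (10.8113−21.5315)/(31.0887−20.3685) = -1.0000. V = [p*·10.8113 + (1−p*)·21.5315]/1.01 = 14.6845. B = V − Δ·S = 41.4851.
(3,2): S=40.9062. Δ = (V_up−V_dn)/(S_up−S_dn) = (0.0000−10.8113)/(47.4512−31.0887) = -0.6607. V = [p*·0.0000 + (1−p*)·10.8113]/1.01 = 4.0141. B = V − Δ·S = 31.0422.
(3,3): S=62.4358. Δ = (V_up−V_dn)/(S_up−S_dn) = (0.0000−0.0000)/(72.4256−47.4512) = 0.0000. V = [p*·0.0000 + (1−p*)·0.0000]/1.01 = 0.0000. B = V − Δ·S = 0.0000.
(2,0): S=23.1040. Δ = (V_up−V_dn)/(S_up−S_dn) = (14.6845−23.9261)/(26.8006−17.5590) = -1.0000. V = [p*·14.6845 + (1−p*)·23.9261]/1.01 = 17.9704. B = V − Δ·S = 41.0744.
(2,1): S=35.2640. Δ = (V_up−V_dn)/(S_up−S_dn) = (4.0141−14.6845)/(40.9062−26.8006) = -0.7565. V = [p*·4.0141 + (1−p*)·14.6845]/1.01 = 7.9361. B = V − Δ·S = 34.6122.
(2,2): S=53.8240. Δ = (V_up−V_dn)/(S_up−S_dn) = (0.0000−4.0141)/(62.4358−40.9062) = -0.1864. V = [p*·0.0000 + (1−p*)·4.0141]/1.01 = 1.4904. B = V − Δ·S = 11.5256.
(1,0): S=30.4000. Δ = (V_up−V_dn)/(S_up−S_dn) = (7.9361−17.9704)/(35.2640−23.1040) = -0.8252. V = [p*·7.9361 + (1−p*)·17.9704]/1.01 = 11.5832. B = V − Δ·S = 36.6688.
(1,1): S=46.4000. Δ = (V_up−V_dn)/(S_up−S_dn) = (1.4904−7.9361)/(53.8240−35.2640) = -0.3473. V = [p*·1.4904 + (1−p*)·7.9361]/1.01 = 3.8688. B = V − Δ·S = 19.9832.
(0,0): S=40.0000. Δ = (V_up−V_dn)/(S_up−S_dn) = (3.8688−11.5832)/(46.4000−30.4000) = -0.4821. V = [p*·3.8688 + (1−p*)·11.5832]/1.01 = 6.6948. B = V − Δ·S = 25.9805.
Verification: the root portfolio costs Δ(0,0)·S0 + B(0,0) = 6.6948, matching V0.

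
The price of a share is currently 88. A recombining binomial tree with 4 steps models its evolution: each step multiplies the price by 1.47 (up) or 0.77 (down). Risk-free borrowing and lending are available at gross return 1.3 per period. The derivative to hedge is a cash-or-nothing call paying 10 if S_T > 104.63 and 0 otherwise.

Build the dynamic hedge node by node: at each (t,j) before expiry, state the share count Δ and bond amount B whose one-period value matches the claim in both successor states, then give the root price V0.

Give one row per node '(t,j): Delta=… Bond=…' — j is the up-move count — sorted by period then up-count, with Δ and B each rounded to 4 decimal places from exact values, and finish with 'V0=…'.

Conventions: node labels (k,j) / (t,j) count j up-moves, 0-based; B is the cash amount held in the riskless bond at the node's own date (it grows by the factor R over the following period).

(0,0): Delta=0.0099 Bond=2.4661
(1,0): Delta=0.0459 Bond=0.7680
(1,1): Delta=0.0039 Bond=3.9879
(2,0): Delta=0.1595 Bond=-4.9281
(2,1): Delta=0.0268 Bond=2.8994
(2,2): Delta=0.0000 Bond=5.9172
(3,0): Delta=0.0000 Bond=0.0000
(3,1): Delta=0.1863 Bond=-8.4615
(3,2): Delta=0.0000 Bond=7.6923
(3,3): Delta=0.0000 Bond=7.6923
V0=3.3372

Arbitrage-free pricing uses the up-move probability p* = (R−d)/(u−d) = 0.7571, discounting each step at R = 1.3.
Expiry values: V(4,0)=0.0000, V(4,1)=0.0000, V(4,2)=10.0000, V(4,3)=10.0000, V(4,4)=10.0000
Node (3,0) S=40.1749: V=(p*·0.0000+(1−p*)·0.0000)/1.3=0.0000; Δ=(0.0000−0.0000)/(59.0571−30.9347)=0.0000; B=V−Δ·S=0.0000
Node (3,1) S=76.6975: V=(p*·10.0000+(1−p*)·0.0000)/1.3=5.8242; Δ=(10.0000−0.0000)/(112.7454−59.0571)=0.1863; B=V−Δ·S=-8.4615
Node (3,2) S=146.4226: V=(p*·10.0000+(1−p*)·10.0000)/1.3=7.6923; Δ=(10.0000−10.0000)/(215.2412−112.7454)=0.0000; B=V−Δ·S=7.6923
Node (3,3) S=279.5340: V=(p*·10.0000+(1−p*)·10.0000)/1.3=7.6923; Δ=(10.0000−10.0000)/(410.9150−215.2412)=0.0000; B=V−Δ·S=7.6923
Node (2,0) S=52.1752: V=(p*·5.8242+(1−p*)·0.0000)/1.3=3.3921; Δ=(5.8242−0.0000)/(76.6975−40.1749)=0.1595; B=V−Δ·S=-4.9281
Node (2,1) S=99.6072: V=(p*·7.6923+(1−p*)·5.8242)/1.3=5.5682; Δ=(7.6923−5.8242)/(146.4226−76.6975)=0.0268; B=V−Δ·S=2.8994
Node (2,2) S=190.1592: V=(p*·7.6923+(1−p*)·7.6923)/1.3=5.9172; Δ=(7.6923−7.6923)/(279.5340−146.4226)=0.0000; B=V−Δ·S=5.9172
Node (1,0) S=67.7600: V=(p*·5.5682+(1−p*)·3.3921)/1.3=3.8767; Δ=(5.5682−3.3921)/(99.6072−52.1752)=0.0459; B=V−Δ·S=0.7680
Node (1,1) S=129.3600: V=(p*·5.9172+(1−p*)·5.5682)/1.3=4.4865; Δ=(5.9172−5.5682)/(190.1592−99.6072)=0.0039; B=V−Δ·S=3.9879
Node (0,0) S=88.0000: V=(p*·4.4865+(1−p*)·3.8767)/1.3=3.3372; Δ=(4.4865−3.8767)/(129.3600−67.7600)=0.0099; B=V−Δ·S=2.4661
As a check, the time-0 holding Δ(0,0)·S0 + B(0,0) comes to 3.3372 — exactly V0.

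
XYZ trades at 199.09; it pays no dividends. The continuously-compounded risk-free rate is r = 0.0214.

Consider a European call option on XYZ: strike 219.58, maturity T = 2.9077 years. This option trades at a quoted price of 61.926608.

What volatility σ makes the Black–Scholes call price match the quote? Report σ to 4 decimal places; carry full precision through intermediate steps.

At σ = 0.4887 the Black–Scholes value reproduces the quote:
σ√T = 0.4887·√2.9077 = 0.833330
d₁ = (ln(S/K) + (r+σ²/2)T) / (σ√T) = (ln(199.09/219.58) + (0.0214+0.4887²/2)·2.9077) / 0.833330 = (-0.097960 + 0.409444) / 0.833330 = 0.373783
d₂ = d₁ − σ√T = 0.373783 − 0.833330 = -0.459547
e^{−rT} = 0.939672
N(d₁) = 0.645717,  N(d₂) = 0.322921
V = S·N(d₁) − K·e^{−rT}·N(d₂) = 128.555829 − 66.629221 = 61.926608 (matching the quote); vega is positive throughout, so no other σ reproduces this price

sigma = 0.4887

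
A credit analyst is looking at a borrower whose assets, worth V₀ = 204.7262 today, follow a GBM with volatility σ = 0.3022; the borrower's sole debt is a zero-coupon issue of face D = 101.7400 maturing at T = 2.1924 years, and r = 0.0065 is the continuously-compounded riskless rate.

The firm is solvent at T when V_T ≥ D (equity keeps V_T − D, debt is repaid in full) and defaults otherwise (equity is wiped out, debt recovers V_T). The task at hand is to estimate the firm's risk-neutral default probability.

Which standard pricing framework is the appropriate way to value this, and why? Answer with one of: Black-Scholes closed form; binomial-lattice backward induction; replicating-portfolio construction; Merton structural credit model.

Key observation: the data describe a firm's assets (V₀ = 204.7262, GBM) and a single zero-coupon debt of face 101.7400, so credit quantities follow from equity-as-call in the structural model.

framework: Merton structural credit model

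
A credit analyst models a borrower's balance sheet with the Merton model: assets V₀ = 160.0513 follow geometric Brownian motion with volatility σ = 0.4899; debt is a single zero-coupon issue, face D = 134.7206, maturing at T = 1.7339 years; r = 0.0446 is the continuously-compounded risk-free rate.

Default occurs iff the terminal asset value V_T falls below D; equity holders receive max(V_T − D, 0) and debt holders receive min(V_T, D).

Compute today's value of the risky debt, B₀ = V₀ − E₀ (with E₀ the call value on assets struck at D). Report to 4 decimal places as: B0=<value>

With assets at 160.0513 and a single debt payment of 134.7206 at 1.7339 years:
d₁ = [ln(V₀/D) + (r + σ²/2)T] / (σ√T)
   = [ln(160.0513/134.7206) + (0.0446 + 0.5·0.4899²)·1.7339] / (0.4899·√1.7339)
   = [0.172291 + 0.285402] / 0.645089 = 0.709504
d₂ = d₁ − σ√T = 0.709504 − 0.645089 = 0.064415
N(d₁) = 0.760994,  N(d₂) = 0.525680,  e^(−rT) = 0.925583
E₀ = V₀·N(d₁) − D·e^(−rT)·N(d₂)
   = 160.0513·0.760994 − 134.7206·0.925583·0.525680 = 56.248383
B₀ = V₀ − E₀ = 160.0513 − 56.248383 = 103.802917

B0=103.8029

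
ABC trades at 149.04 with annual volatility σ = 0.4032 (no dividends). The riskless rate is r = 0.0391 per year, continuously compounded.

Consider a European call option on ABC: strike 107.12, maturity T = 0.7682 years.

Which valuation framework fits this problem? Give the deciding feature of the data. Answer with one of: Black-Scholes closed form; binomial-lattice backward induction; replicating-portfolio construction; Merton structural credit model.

framework: Black-Scholes closed form

Key observation: with ABC following a GBM at constant σ and r, the European call struck at 107.12 prices in closed form — nothing here needs a stepwise model or a balance sheet.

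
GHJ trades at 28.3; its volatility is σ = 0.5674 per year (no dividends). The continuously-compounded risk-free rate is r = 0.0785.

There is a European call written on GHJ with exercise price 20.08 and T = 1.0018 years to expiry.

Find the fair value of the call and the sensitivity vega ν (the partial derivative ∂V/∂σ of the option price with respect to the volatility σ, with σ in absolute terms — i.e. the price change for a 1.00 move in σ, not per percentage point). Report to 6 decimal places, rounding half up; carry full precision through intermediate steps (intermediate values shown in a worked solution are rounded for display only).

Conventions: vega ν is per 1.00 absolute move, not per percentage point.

σ√T = 0.5674·√1.0018 = 0.567910
d₁ = (ln(S/K) + (r+σ²/2)T) / (σ√T) = (ln(28.3/20.08) + (0.0785+0.5674²/2)·1.0018) / 0.567910 = (0.343138 + 0.239902) / 0.567910 = 1.026641
d₂ = d₁ − σ√T = 1.026641 − 0.567910 = 0.458730
e^{−rT} = 0.924371
N(d₁) = 0.847705,  N(d₂) = 0.676786
Call price V = S·N(d₁) − K·e^{−rT}·N(d₂) = 23.990056 − 12.562082 = 11.427974
φ(d₁) = (1/√(2π))·e^{−d₁²/2} = 0.235526
ν = S·φ(d₁)·√T = 6.671381

price = 11.427974
ν = 6.671381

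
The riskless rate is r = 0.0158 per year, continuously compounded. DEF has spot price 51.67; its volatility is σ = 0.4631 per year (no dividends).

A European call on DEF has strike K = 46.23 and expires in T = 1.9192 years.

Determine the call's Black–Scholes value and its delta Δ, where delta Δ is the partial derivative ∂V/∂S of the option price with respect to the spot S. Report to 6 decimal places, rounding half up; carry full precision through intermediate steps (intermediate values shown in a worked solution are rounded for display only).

price = 15.837465
Δ = 0.705900

σ√T = 0.4631·√1.9192 = 0.641556
d₁ = (ln(S/K) + (r+σ²/2)T) / (σ√T) = (ln(51.67/46.23) + (0.0158+0.4631²/2)·1.9192) / 0.641556 = (0.111248 + 0.236121) / 0.641556 = 0.541447
d₂ = d₁ − σ√T = 0.541447 − 0.641556 = -0.100109
e^{−rT} = 0.970132
N(d₁) = 0.705900,  N(d₂) = 0.460129
Call price V = S·N(d₁) − K·e^{−rT}·N(d₂) = 36.473874 − 20.636409 = 15.837465
Δ = N(d₁) = 0.705900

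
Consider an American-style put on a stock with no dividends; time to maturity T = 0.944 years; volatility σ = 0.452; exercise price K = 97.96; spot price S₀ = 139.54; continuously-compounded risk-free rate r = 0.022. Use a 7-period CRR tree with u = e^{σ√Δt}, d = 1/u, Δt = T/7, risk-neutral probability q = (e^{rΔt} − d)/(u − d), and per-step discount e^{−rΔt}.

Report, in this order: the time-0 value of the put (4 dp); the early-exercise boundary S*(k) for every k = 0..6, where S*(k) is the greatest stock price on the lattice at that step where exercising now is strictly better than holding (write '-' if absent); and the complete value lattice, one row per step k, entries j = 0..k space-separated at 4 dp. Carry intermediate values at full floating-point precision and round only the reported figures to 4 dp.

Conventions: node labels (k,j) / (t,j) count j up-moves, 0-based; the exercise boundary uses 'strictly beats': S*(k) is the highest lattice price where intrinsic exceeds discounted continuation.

price = 5.9415
boundary = - - - - - 60.8501 71.8371
tree:
5.9415
9.0885 2.3949
13.5859 4.0238 0.5548
19.7410 6.6615 1.0449 0.0000
27.6840 10.8193 1.9682 0.0000 0.0000
37.1099 17.1238 3.7072 0.0000 0.0000 0.0000
46.4165 26.1229 6.9826 0.0000 0.0000 0.0000 0.0000
54.2997 37.1099 13.1521 0.0000 0.0000 0.0000 0.0000 0.0000

Δt=0.13486  u=1.18056  d=0.84706  q=0.46751  discount=0.99704
step 7 (expiry): payoffs max(K−S,0) = 54.2997 37.1099 13.1521 0.0000 0.0000 0.0000 0.0000 0.0000
step 6: (k=6,j=0): S=51.5435, K−S=46.4165, hold=46.1263 ⇒ V=46.4165 exercise | (k=6,j=1): S=71.8371, K−S=26.1229, hold=25.8327 ⇒ V=26.1229 exercise | (k=6,j=2): S=100.1207, K−S=0.0000, hold=6.9826 ⇒ V=6.9826 continue | (k=6,j=3): S=139.5400, K−S=0.0000, hold=0.0000 ⇒ V=0.0000 continue | (k=6,j=4): S=194.4794, K−S=0.0000, hold=0.0000 ⇒ V=0.0000 continue | (k=6,j=5): S=271.0495, K−S=0.0000, hold=0.0000 ⇒ V=0.0000 continue | (k=6,j=6): S=377.7665, K−S=0.0000, hold=0.0000 ⇒ V=0.0000 continue  boundary S*=71.8371
step 5: (k=5,j=0): S=60.8501, K−S=37.1099, hold=36.8197 ⇒ V=37.1099 exercise | (k=5,j=1): S=84.8079, K−S=13.1521, hold=17.1238 ⇒ V=17.1238 continue | (k=5,j=2): S=118.1983, K−S=0.0000, hold=3.7072 ⇒ V=3.7072 continue | (k=5,j=3): S=164.7351, K−S=0.0000, hold=0.0000 ⇒ V=0.0000 continue | (k=5,j=4): S=229.5943, K−S=0.0000, hold=0.0000 ⇒ V=0.0000 continue | (k=5,j=5): S=319.9897, K−S=0.0000, hold=0.0000 ⇒ V=0.0000 continue  boundary S*=60.8501
step 4: (k=4,j=0): S=71.8371, K−S=26.1229, hold=27.6840 ⇒ V=27.6840 continue | (k=4,j=1): S=100.1207, K−S=0.0000, hold=10.8193 ⇒ V=10.8193 continue | (k=4,j=2): S=139.5400, K−S=0.0000, hold=1.9682 ⇒ V=1.9682 continue | (k=4,j=3): S=194.4794, K−S=0.0000, hold=0.0000 ⇒ V=0.0000 continue | (k=4,j=4): S=271.0495, K−S=0.0000, hold=0.0000 ⇒ V=0.0000 continue  boundary S*=-
step 3: (k=3,j=0): S=84.8079, K−S=13.1521, hold=19.7410 ⇒ V=19.7410 continue | (k=3,j=1): S=118.1983, K−S=0.0000, hold=6.6615 ⇒ V=6.6615 continue | (k=3,j=2): S=164.7351, K−S=0.0000, hold=1.0449 ⇒ V=1.0449 continue | (k=3,j=3): S=229.5943, K−S=0.0000, hold=0.0000 ⇒ V=0.0000 continue  boundary S*=-
step 2: (k=2,j=0): S=100.1207, K−S=0.0000, hold=13.5859 ⇒ V=13.5859 continue | (k=2,j=1): S=139.5400, K−S=0.0000, hold=4.0238 ⇒ V=4.0238 continue | (k=2,j=2): S=194.4794, K−S=0.0000, hold=0.5548 ⇒ V=0.5548 continue  boundary S*=-
step 1: (k=1,j=0): S=118.1983, K−S=0.0000, hold=9.0885 ⇒ V=9.0885 continue | (k=1,j=1): S=164.7351, K−S=0.0000, hold=2.3949 ⇒ V=2.3949 continue  boundary S*=-
step 0: (k=0,j=0): S=139.5400, K−S=0.0000, hold=5.9415 ⇒ V=5.9415 continue  boundary S*=-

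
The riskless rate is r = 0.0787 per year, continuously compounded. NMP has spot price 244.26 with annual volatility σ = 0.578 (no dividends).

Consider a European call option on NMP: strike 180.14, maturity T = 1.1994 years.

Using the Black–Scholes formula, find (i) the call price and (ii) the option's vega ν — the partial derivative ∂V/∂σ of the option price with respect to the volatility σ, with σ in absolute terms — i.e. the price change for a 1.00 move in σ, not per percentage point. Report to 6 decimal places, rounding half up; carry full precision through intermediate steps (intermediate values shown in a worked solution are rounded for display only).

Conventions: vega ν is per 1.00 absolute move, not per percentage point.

price = 100.134316
ν = 68.178307

σ√T = 0.578·√1.1994 = 0.633009
d₁ = (ln(S/K) + (r+σ²/2)T) / (σ√T) = (ln(244.26/180.14) + (0.0787+0.578²/2)·1.1994) / 0.633009 = (0.304499 + 0.294743) / 0.633009 = 0.946656
d₂ = d₁ − σ√T = 0.946656 − 0.633009 = 0.313647
e^{−rT} = 0.909925
N(d₁) = 0.828093,  N(d₂) = 0.623106
Call price V = S·N(d₁) − K·e^{−rT}·N(d₂) = 202.269997 − 102.135680 = 100.134316
φ(d₁) = (1/√(2π))·e^{−d₁²/2} = 0.254866
ν = S·φ(d₁)·√T = 68.178307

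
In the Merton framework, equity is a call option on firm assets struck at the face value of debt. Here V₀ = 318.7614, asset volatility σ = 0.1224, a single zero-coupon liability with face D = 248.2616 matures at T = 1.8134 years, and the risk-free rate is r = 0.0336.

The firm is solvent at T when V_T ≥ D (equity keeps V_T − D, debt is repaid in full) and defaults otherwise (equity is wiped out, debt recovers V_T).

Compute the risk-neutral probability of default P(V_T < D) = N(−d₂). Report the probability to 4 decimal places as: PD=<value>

Apply the equity-as-call identities (strike 248.2616, horizon 1.8134 years):
d₁ = [ln(V₀/D) + (r + σ²/2)T] / (σ√T)
   = [ln(318.7614/248.2616) + (0.0336 + 0.5·0.1224²)·1.8134] / (0.1224·√1.8134)
   = [0.249960 + 0.074514] / 0.164827 = 1.968574
d₂ = d₁ − σ√T = 1.968574 − 0.164827 = 1.803747
risk-neutral PD = N(−d₂) = N(-1.803747) = 0.035635

PD=0.0356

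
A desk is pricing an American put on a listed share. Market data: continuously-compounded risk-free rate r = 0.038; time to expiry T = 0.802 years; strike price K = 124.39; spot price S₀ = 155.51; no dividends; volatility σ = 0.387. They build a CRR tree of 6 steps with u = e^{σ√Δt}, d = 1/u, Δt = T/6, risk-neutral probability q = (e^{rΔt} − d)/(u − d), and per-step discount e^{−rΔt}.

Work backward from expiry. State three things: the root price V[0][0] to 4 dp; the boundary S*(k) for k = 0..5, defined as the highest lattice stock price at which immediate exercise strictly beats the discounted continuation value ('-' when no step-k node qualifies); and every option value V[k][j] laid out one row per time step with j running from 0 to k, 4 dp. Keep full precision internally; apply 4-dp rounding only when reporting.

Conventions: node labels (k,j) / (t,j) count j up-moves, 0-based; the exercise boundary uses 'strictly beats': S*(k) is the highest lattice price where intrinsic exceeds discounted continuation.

price = 6.7576
boundary = - - - - 88.3012 101.7220
tree:
6.7576
10.7364 2.5635
16.6520 4.5080 0.5061
25.0353 7.8406 0.9831 0.0000
36.0888 13.4500 1.9098 0.0000 0.0000
47.7388 22.6680 3.7101 0.0000 0.0000 0.0000
57.8518 36.0888 7.2075 0.0000 0.0000 0.0000 0.0000

Δt=0.13367  u=1.15199  d=0.86806  q=0.48262  discount=0.99493
step 6 (expiry): payoffs max(K−S,0) = 57.8518 36.0888 7.2075 0.0000 0.0000 0.0000 0.0000
step 5: (k=5,j=0): S=76.6512, K−S=47.7388, hold=47.1086 ⇒ V=47.7388 exercise | (k=5,j=1): S=101.7220, K−S=22.6680, hold=22.0378 ⇒ V=22.6680 exercise | (k=5,j=2): S=134.9928, K−S=0.0000, hold=3.7101 ⇒ V=3.7101 continue | (k=5,j=3): S=179.1456, K−S=0.0000, hold=0.0000 ⇒ V=0.0000 continue | (k=5,j=4): S=237.7398, K−S=0.0000, hold=0.0000 ⇒ V=0.0000 continue | (k=5,j=5): S=315.4988, K−S=0.0000, hold=0.0000 ⇒ V=0.0000 continue  boundary S*=101.7220
step 4: (k=4,j=0): S=88.3012, K−S=36.0888, hold=35.4585 ⇒ V=36.0888 exercise | (k=4,j=1): S=117.1825, K−S=7.2075, hold=13.4500 ⇒ V=13.4500 continue | (k=4,j=2): S=155.5100, K−S=0.0000, hold=1.9098 ⇒ V=1.9098 continue | (k=4,j=3): S=206.3736, K−S=0.0000, hold=0.0000 ⇒ V=0.0000 continue | (k=4,j=4): S=273.8734, K−S=0.0000, hold=0.0000 ⇒ V=0.0000 continue  boundary S*=88.3012
step 3: (k=3,j=0): S=101.7220, K−S=22.6680, hold=25.0353 ⇒ V=25.0353 continue | (k=3,j=1): S=134.9928, K−S=0.0000, hold=7.8406 ⇒ V=7.8406 continue | (k=3,j=2): S=179.1456, K−S=0.0000, hold=0.9831 ⇒ V=0.9831 continue | (k=3,j=3): S=237.7398, K−S=0.0000, hold=0.0000 ⇒ V=0.0000 continue  boundary S*=-
step 2: (k=2,j=0): S=117.1825, K−S=7.2075, hold=16.6520 ⇒ V=16.6520 continue | (k=2,j=1): S=155.5100, K−S=0.0000, hold=4.5080 ⇒ V=4.5080 continue | (k=2,j=2): S=206.3736, K−S=0.0000, hold=0.5061 ⇒ V=0.5061 continue  boundary S*=-
step 1: (k=1,j=0): S=134.9928, K−S=0.0000, hold=10.7364 ⇒ V=10.7364 continue | (k=1,j=1): S=179.1456, K−S=0.0000, hold=2.5635 ⇒ V=2.5635 continue  boundary S*=-
step 0: (k=0,j=0): S=155.5100, K−S=0.0000, hold=6.7576 ⇒ V=6.7576 continue  boundary S*=-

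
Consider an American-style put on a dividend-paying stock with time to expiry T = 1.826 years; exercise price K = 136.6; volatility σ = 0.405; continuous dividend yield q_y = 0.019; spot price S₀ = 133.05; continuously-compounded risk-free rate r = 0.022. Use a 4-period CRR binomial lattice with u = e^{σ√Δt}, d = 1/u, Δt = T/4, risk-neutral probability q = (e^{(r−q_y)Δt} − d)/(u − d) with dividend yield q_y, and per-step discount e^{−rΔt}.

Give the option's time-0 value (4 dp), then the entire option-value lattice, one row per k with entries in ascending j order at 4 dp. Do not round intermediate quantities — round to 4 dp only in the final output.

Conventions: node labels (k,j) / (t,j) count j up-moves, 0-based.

price = 28.8536
tree:
28.8536
42.2762 12.0536
59.6273 20.6746 1.1127
78.0540 35.4011 1.9875 0.0000
92.0694 59.6273 3.5500 0.0000 0.0000

params: Δt=0.45650 u=1.31474 d=0.76061 q=0.43449 e^(-rΔt)=0.99001
t_4 payoffs: 92.0694 59.6273 3.5500 0.0000 0.0000
k=3: node(3,0) S=58.5460 payoff=78.0540 vs cont=77.1946 → 78.0540 [stop]  node(3,1) S=101.1989 payoff=35.4011 vs cont=34.9101 → 35.4011 [stop]  node(3,2) S=174.9259 payoff=0.0000 vs cont=1.9875 → 1.9875 [wait]  node(3,3) S=302.3657 payoff=0.0000 vs cont=0.0000 → 0.0000 [wait]
k=2: node(2,0) S=76.9727 payoff=59.6273 vs cont=58.9271 → 59.6273 [stop]  node(2,1) S=133.0500 payoff=3.5500 vs cont=20.6746 → 20.6746 [wait]  node(2,2) S=229.9817 payoff=0.0000 vs cont=1.1127 → 1.1127 [wait]
k=1: node(1,0) S=101.1989 payoff=35.4011 vs cont=42.2762 → 42.2762 [wait]  node(1,1) S=174.9259 payoff=0.0000 vs cont=12.0536 → 12.0536 [wait]
k=0: node(0,0) S=133.0500 payoff=3.5500 vs cont=28.8536 → 28.8536 [wait]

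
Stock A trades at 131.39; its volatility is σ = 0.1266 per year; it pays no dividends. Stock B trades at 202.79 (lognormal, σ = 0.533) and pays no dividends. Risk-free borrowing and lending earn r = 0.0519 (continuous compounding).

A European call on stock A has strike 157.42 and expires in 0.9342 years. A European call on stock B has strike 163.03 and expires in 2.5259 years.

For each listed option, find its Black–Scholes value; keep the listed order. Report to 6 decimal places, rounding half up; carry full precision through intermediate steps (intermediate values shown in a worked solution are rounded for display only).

[stock A call K=157.42]
σ√T = 0.1266·√0.9342 = 0.122364
d₁ = (ln(S/K) + (r+σ²/2)T) / (σ√T) = (ln(131.39/157.42) + (0.0519+0.1266²/2)·0.9342) / 0.122364 = (-0.180747 + 0.055971) / 0.122364 = -1.019711
d₂ = d₁ − σ√T = -1.019711 − 0.122364 = -1.142075
e^{−rT} = 0.952672
N(d₁) = 0.153933,  N(d₂) = 0.126711
price = S·N(d₁) − K·e^{−rT}·N(d₂) = 20.225219 − 19.002850 = 1.222369
[stock B call K=163.03]
σ√T = 0.533·√2.5259 = 0.847101
d₁ = (ln(S/K) + (r+σ²/2)T) / (σ√T) = (ln(202.79/163.03) + (0.0519+0.533²/2)·2.5259) / 0.847101 = (0.218237 + 0.489884) / 0.847101 = 0.835935
d₂ = d₁ − σ√T = 0.835935 − 0.847101 = -0.011167
e^{−rT} = 0.877135
N(d₁) = 0.798404,  N(d₂) = 0.495545
price = S·N(d₁) − K·e^{−rT}·N(d₂) = 161.908375 − 70.862645 = 91.045730

price(stock A call K=157.42) = 1.222369
price(stock B call K=163.03) = 91.045730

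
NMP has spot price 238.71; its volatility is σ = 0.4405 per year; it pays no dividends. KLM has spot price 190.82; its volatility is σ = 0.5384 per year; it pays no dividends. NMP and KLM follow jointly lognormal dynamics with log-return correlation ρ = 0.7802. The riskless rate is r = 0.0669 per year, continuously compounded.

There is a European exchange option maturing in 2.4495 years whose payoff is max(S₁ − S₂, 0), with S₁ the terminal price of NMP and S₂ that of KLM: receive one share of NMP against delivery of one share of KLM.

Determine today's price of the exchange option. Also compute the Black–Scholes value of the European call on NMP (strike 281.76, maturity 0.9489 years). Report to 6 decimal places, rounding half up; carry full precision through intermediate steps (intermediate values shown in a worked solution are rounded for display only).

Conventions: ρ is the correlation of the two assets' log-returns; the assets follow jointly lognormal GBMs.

exchange price = 72.519400
price(NMP call K=281.76) = 31.066858

σ_eff = √(σ₁² + σ₂² − 2ρσ₁σ₂) = √(0.4405² + 0.5384² − 2·0.7802·0.4405·0.5384) = 0.337405
d₁ = (ln(S₁/S₂) + (q₂ − q₁ + σ_eff²/2)T) / (σ_eff√T) = (ln(238.71/190.82) + (0.0 − 0.0 + 0.056921)·2.4495) / 0.528069 = 0.688068
d₂ = d₁ − σ_eff√T = 0.688068 − 0.528069 = 0.159999
N(d₁) = 0.754295,  N(d₂) = 0.563559
V = S₁·e^{−q₁T}·N(d₁) − S₂·e^{−q₂T}·N(d₂) = 180.057757 − 107.538358 = 72.519400
[vanilla: NMP call K=281.76]
σ√T = 0.4405·√0.9489 = 0.429098
d₁ = (ln(S/K) + (r+σ²/2)T) / (σ√T) = (ln(238.71/281.76) + (0.0669+0.4405²/2)·0.9489) / 0.429098 = (-0.165806 + 0.155544) / 0.429098 = -0.023916
d₂ = d₁ − σ√T = -0.023916 − 0.429098 = -0.453014
e^{−rT} = 0.938492
N(d₁) = 0.490460,  N(d₂) = 0.325269
price = S·N(d₁) − K·e^{−rT}·N(d₂) = 117.077635 − 86.010777 = 31.066858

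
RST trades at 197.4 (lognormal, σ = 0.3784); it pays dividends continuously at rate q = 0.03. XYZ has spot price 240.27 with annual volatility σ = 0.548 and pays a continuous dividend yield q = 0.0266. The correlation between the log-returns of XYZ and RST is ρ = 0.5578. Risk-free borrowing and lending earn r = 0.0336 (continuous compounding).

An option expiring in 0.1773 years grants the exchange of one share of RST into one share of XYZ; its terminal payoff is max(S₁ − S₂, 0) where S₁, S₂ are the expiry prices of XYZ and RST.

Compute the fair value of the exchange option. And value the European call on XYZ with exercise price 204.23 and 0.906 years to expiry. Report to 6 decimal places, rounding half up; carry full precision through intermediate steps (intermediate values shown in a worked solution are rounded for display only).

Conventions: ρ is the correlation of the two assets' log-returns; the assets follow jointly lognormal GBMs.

σ_eff = √(σ₁² + σ₂² − 2ρσ₁σ₂) = √(0.548² + 0.3784² − 2·0.5578·0.548·0.3784) = 0.460604
d₁ = (ln(S₁/S₂) + (q₂ − q₁ + σ_eff²/2)T) / (σ_eff√T) = (ln(240.27/197.4) + (0.03 − 0.0266 + 0.106078)·0.1773) / 0.193947 = 1.113408
d₂ = d₁ − σ_eff√T = 1.113408 − 0.193947 = 0.919461
N(d₁) = 0.867233,  N(d₂) = 0.821073
V = S₁·e^{−q₁T}·N(d₁) − S₂·e^{−q₂T}·N(d₂) = 207.389744 − 161.219945 = 46.169799
[vanilla: XYZ call K=204.23]
σ√T = 0.548·√0.906 = 0.521608
d₁ = (ln(S/K) + (r−q+σ²/2)T) / (σ√T) = (ln(240.27/204.23) + (0.0336−0.0266+0.548²/2)·0.906) / 0.521608 = (0.162516 + 0.142380) / 0.521608 = 0.584531
d₂ = d₁ − σ√T = 0.584531 − 0.521608 = 0.062922
e^{−rT} = 0.970017
e^{−qT} = 0.976188
N(d₁) = 0.720568,  N(d₂) = 0.525086
price = S·e^{−qT}·N(d₁) − K·e^{−rT}·N(d₂) = 169.008446 − 104.022953 = 64.985493

exchange price = 46.169799
price(XYZ call K=204.23) = 64.985493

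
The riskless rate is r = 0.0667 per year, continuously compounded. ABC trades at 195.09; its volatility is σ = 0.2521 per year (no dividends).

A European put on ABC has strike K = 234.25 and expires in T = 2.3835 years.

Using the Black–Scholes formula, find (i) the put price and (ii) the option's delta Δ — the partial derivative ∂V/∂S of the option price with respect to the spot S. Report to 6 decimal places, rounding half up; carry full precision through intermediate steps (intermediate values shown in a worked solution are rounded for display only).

price = 32.887693
Δ = -0.447068

σ√T = 0.2521·√2.3835 = 0.389207
d₁ = (ln(S/K) + (r+σ²/2)T) / (σ√T) = (ln(195.09/234.25) + (0.0667+0.2521²/2)·2.3835) / 0.389207 = (-0.182928 + 0.234720) / 0.389207 = 0.133072
d₂ = d₁ − σ√T = 0.133072 − 0.389207 = -0.256135
e^{−rT} = 0.853014
N(−d₁) = 0.447068,  N(−d₂) = 0.601077
Put price V = K·e^{−rT}·N(−d₂) − S·N(−d₁) = 120.106240 − 87.218547 = 32.887693
Δ = −N(−d₁) = -0.447068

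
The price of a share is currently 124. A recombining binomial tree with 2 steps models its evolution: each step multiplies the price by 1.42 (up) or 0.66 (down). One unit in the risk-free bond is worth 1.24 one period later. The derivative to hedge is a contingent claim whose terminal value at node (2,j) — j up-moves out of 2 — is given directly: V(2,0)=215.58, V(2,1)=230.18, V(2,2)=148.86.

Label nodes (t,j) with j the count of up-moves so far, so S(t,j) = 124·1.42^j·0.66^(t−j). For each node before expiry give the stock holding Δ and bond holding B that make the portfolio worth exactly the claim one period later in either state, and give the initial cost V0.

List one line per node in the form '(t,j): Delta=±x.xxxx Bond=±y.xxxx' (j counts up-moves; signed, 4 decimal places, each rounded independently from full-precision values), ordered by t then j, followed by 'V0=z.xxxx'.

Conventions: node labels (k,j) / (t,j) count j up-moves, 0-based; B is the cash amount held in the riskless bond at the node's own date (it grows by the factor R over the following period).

Under the risk-neutral measure, an up-move has probability p* = (R−d)/(u−d) = 0.7632 and values discount at R = 1.24.
Payoffs at expiry: V(2,0)=215.5800, V(2,1)=230.1800, V(2,2)=148.8600
(1,0): S=81.8400. Δ = (V_up−V_dn)/(S_up−S_dn) = (230.1800−215.5800)/(116.2128−54.0144) = 0.2347. V = [p*·230.1800 + (1−p*)·215.5800]/1.24 = 182.8404. B = V − Δ·S = 163.6299.
(1,1): S=176.0800. Δ = (V_up−V_dn)/(S_up−S_dn) = (148.8600−230.1800)/(250.0336−116.2128) = -0.6077. V = [p*·148.8600 + (1−p*)·230.1800]/1.24 = 135.5806. B = V − Δ·S = 242.5806.
(0,0): S=124.0000. Δ = (V_up−V_dn)/(S_up−S_dn) = (135.5806−182.8404)/(176.0800−81.8400) = -0.5015. V = [p*·135.5806 + (1−p*)·182.8404]/1.24 = 118.3659. B = V − Δ·S = 180.5498.
Check: Δ(0,0)·S0 + B(0,0) = 118.3659 = V0.

(0,0): Delta=-0.5015 Bond=180.5498
(1,0): Delta=0.2347 Bond=163.6299
(1,1): Delta=-0.6077 Bond=242.5806
V0=118.3659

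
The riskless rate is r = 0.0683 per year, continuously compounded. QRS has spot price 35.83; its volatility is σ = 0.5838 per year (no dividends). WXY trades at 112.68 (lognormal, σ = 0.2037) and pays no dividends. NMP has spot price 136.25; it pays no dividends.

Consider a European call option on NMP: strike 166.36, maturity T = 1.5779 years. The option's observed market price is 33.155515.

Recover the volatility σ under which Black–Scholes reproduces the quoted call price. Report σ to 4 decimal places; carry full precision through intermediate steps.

At σ = 0.5619 the Black–Scholes value reproduces the quote:
σ√T = 0.5619·√1.5779 = 0.705828
d₁ = (ln(S/K) + (r+σ²/2)T) / (σ√T) = (ln(136.25/166.36) + (0.0683+0.5619²/2)·1.5779) / 0.705828 = (-0.199663 + 0.356867) / 0.705828 = 0.222723
d₂ = d₁ − σ√T = 0.222723 − 0.705828 = -0.483104
e^{−rT} = 0.897834
N(d₁) = 0.588125,  N(d₂) = 0.314511
V = S·N(d₁) − K·e^{−rT}·N(d₂) = 80.131975 − 46.976460 = 33.155515 (the observed quote) — the price is monotone increasing in volatility, hence this σ is the only solution

sigma = 0.5619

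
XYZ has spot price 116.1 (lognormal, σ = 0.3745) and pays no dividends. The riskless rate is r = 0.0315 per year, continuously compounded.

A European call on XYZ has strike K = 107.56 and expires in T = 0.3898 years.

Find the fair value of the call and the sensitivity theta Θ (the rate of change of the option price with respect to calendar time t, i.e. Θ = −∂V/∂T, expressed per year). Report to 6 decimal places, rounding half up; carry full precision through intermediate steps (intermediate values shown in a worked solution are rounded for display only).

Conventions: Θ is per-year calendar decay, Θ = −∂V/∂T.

price = 16.004344
Θ = -14.302064

σ√T = 0.3745·√0.3898 = 0.233815
d₁ = (ln(S/K) + (r+σ²/2)T) / (σ√T) = (ln(116.1/107.56) + (0.0315+0.3745²/2)·0.3898) / 0.233815 = (0.076403 + 0.039613) / 0.233815 = 0.496189
d₂ = d₁ − σ√T = 0.496189 − 0.233815 = 0.262374
e^{−rT} = 0.987796
N(d₁) = 0.690119,  N(d₂) = 0.603483
Call price V = S·N(d₁) − K·e^{−rT}·N(d₂) = 80.122870 − 64.118526 = 16.004344
φ(d₁) = (1/√(2π))·e^{−d₁²/2} = 0.352734
Θ = −S·φ(d₁)·σ/(2√T) − r·K·e^{−rT}·N(d₂) = −12.282330 − 2.019734 = -14.302064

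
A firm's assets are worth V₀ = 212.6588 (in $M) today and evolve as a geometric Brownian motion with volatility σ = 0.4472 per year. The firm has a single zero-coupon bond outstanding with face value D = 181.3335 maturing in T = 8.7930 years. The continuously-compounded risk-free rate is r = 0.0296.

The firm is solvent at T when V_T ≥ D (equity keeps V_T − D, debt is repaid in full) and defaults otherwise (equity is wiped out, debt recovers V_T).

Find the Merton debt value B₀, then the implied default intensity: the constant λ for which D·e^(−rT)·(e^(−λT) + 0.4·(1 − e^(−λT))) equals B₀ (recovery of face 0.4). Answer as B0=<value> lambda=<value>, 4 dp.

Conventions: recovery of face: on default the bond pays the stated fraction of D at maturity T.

With assets at 212.6588 and a single debt payment of 181.3335 at 8.7930 years:
d₁ = [ln(V₀/D) + (r + σ²/2)T] / (σ√T)
   = [ln(212.6588/181.3335) + (0.0296 + 0.5·0.4472²)·8.7930] / (0.4472·√8.7930)
   = [0.159351 + 1.139519] / 1.326082 = 0.979480
d₂ = d₁ − σ√T = 0.979480 − 1.326082 = -0.346602
N(d₁) = 0.836329,  N(d₂) = 0.364445,  e^(−rT) = 0.770841
E₀ = V₀·N(d₁) − D·e^(−rT)·N(d₂)
   = 212.6588·0.836329 − 181.3335·0.770841·0.364445 = 126.910714
B₀ = V₀ − E₀ = 212.6588 − 126.910714 = 85.748086
e^(−λT) = (B₀·e^(rT)/D − 0.4)/(1 − 0.4) = (85.7481·1.297284/181.3335 − 0.4)/0.6 = 0.35575549
λ = −ln(0.35575549)/8.7930 = 0.117538

B0=85.7481 lambda=0.1175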